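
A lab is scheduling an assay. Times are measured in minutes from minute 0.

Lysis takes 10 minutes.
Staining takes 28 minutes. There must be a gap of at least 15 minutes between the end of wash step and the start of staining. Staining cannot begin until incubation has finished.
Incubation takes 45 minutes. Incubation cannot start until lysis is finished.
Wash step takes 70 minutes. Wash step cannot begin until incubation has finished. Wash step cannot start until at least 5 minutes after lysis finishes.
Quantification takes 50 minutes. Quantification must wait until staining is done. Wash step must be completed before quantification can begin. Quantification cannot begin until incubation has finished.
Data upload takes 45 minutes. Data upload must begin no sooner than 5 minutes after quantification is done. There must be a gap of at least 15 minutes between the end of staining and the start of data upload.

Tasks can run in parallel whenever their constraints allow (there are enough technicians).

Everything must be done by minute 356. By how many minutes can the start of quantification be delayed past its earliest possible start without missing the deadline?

88

Nothing blocks lysis, so it runs from minute 0 to minute 10.
Incubation waits on lysis (finishes minute 10), so it starts at minute 10 and finishes at 10 + 45 = minute 55.
Wash step has to wait for incubation (finishes minute 55); lysis (finishes minute 10, plus 5-minute gap → minute 15). The latest of these is minute 55, so wash step runs minute 55 to 55 + 70 = minute 125.
Staining cannot start until wash step (finishes minute 125, plus 15-minute gap → minute 140); incubation (finishes minute 55). The controlling bound is minute 140, so staining finishes at 140 + 28 = minute 168.
Quantification needs all of staining (finishes minute 168); wash step (finishes minute 125); incubation (finishes minute 55). That puts its earliest start at minute 168; it finishes at 168 + 50 = minute 218.

Working backward from the deadline:
Data upload must finish by minute 356; it takes 45 minutes, so it must start by 356 − 45 = minute 311.
Quantification feeds into data upload (must start by minute 311, minus 5-minute gap → minute 306); so quantification must finish by minute 306 and therefore start by minute 256.
So quantification can start as early as minute 168 and as late as minute 256, giving 256 − 168 = 88 minutes of slack.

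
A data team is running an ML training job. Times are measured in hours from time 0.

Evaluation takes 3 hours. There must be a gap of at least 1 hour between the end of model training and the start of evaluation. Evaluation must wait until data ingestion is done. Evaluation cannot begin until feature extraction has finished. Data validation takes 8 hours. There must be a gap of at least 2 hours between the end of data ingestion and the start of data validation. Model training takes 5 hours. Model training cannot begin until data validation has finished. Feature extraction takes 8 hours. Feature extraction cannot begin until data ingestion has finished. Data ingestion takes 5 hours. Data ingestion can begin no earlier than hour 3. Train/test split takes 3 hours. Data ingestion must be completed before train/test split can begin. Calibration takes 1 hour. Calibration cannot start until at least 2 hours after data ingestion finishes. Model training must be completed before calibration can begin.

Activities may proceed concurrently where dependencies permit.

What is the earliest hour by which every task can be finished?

Data ingestion waits on its own release at hour 3, so it starts at hour 3 and finishes at 3 + 5 = hour 8.
After data ingestion (finishes hour 8), train/test split can start at hour 8 and finishes at hour 11.
Feature extraction waits on data ingestion (finishes hour 8), so it starts at hour 8 and finishes at 8 + 8 = hour 16.
Data validation cannot begin until data ingestion (finishes hour 8, plus 2-hour gap → hour 10). It runs from hour 10 to 10 + 8 = hour 18.
Model training cannot begin until data validation (finishes hour 18). It runs from hour 18 to 18 + 5 = hour 23.
Calibration needs all of data ingestion (finishes hour 8, plus 2-hour gap → hour 10); model training (finishes hour 23). That puts its earliest start at hour 23; it finishes at 23 + 1 = hour 24.
Evaluation needs all of model training (finishes hour 23, plus 1-hour gap → hour 24); data ingestion (finishes hour 8); feature extraction (finishes hour 16). That puts its earliest start at hour 24; it finishes at 24 + 3 = hour 27.
All tasks are finished once the last one completes. Finish times: Data ingestion at 8, Data validation at 18, Feature extraction at 16, Train/test split at 11, Model training at 23, Evaluation at 27, Calibration at 24. The latest is hour 27.

27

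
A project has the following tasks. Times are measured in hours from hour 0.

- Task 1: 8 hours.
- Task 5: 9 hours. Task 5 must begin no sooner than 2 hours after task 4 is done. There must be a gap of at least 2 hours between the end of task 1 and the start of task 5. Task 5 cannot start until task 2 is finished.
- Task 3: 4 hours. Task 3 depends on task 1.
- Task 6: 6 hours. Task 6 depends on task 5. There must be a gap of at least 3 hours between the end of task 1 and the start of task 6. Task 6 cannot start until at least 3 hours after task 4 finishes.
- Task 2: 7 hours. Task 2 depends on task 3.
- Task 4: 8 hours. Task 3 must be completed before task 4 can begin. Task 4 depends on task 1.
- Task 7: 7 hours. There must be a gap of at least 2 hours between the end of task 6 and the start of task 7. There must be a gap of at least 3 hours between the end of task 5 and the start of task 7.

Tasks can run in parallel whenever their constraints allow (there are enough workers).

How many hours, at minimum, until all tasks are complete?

46

Task 1 has no prerequisites, so it starts at hour 0 and finishes at hour 8.
After task 1 (finishes hour 8), task 3 can start at hour 8 and finishes at hour 12.
Task 4 cannot start until task 3 (finishes hour 12); task 1 (finishes hour 8). The controlling bound is hour 12, so task 4 finishes at 12 + 8 = hour 20.
Task 2 cannot begin until task 3 (finishes hour 12). It runs from hour 12 to 12 + 7 = hour 19.
For task 5: task 4 (finishes hour 20, plus 2-hour gap → hour 22); task 1 (finishes hour 8, plus 2-hour gap → hour 10); task 2 (finishes hour 19). Taking the maximum gives a start of hour 22, and it finishes at 22 + 9 = hour 31.
For task 6: task 5 (finishes hour 31); task 1 (finishes hour 8, plus 3-hour gap → hour 11); task 4 (finishes hour 20, plus 3-hour gap → hour 23). Taking the maximum gives a start of hour 31, and it finishes at 31 + 6 = hour 37.
For task 7: task 6 (finishes hour 37, plus 2-hour gap → hour 39); task 5 (finishes hour 31, plus 3-hour gap → hour 34). Taking the maximum gives a start of hour 39, and it finishes at 39 + 7 = hour 46.
All tasks are finished once the last one completes. Finish times: Task 1 at 8, Task 2 at 19, Task 3 at 12, Task 4 at 20, Task 5 at 31, Task 6 at 37, Task 7 at 46. The latest is hour 46.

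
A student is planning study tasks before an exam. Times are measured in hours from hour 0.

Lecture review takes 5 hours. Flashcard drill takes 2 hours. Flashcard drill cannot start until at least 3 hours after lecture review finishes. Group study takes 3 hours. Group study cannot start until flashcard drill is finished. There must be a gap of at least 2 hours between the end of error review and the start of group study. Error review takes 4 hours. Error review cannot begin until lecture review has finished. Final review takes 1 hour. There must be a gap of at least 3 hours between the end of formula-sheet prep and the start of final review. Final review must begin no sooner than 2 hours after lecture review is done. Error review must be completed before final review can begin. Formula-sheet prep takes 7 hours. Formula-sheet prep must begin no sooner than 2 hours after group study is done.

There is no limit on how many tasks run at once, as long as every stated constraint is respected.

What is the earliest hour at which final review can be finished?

Lecture review has no prerequisites, so it starts at hour 0 and finishes at hour 5.
Error review waits on lecture review (finishes hour 5), so it starts at hour 5 and finishes at 5 + 4 = hour 9.
Flashcard drill cannot begin until lecture review (finishes hour 5, plus 3-hour gap → hour 8). It runs from hour 8 to 8 + 2 = hour 10.
Group study has to wait for flashcard drill (finishes hour 10); error review (finishes hour 9, plus 2-hour gap → hour 11). The latest of these is hour 11, so group study runs hour 11 to 11 + 3 = hour 14.
After group study (finishes hour 14, plus 2-hour gap → hour 16), formula-sheet prep can start at hour 16 and finishes at hour 23.
Final review cannot start until formula-sheet prep (finishes hour 23, plus 3-hour gap → hour 26); lecture review (finishes hour 5, plus 2-hour gap → hour 7); error review (finishes hour 9). The controlling bound is hour 26, so final review finishes at 26 + 1 = hour 27.

27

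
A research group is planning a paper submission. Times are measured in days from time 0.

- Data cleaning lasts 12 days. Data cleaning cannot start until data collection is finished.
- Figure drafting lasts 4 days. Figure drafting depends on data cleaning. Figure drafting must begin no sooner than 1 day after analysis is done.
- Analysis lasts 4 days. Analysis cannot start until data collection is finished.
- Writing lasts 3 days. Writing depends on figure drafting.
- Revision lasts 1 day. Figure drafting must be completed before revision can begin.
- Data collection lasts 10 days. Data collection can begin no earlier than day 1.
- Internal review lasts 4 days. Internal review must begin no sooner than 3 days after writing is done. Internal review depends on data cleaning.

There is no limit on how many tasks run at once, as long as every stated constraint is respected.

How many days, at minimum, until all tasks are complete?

After its own release at day 1, data collection can start at day 1 and finishes at day 11.
After data collection (finishes day 11), analysis can start at day 11 and finishes at day 15.
After data collection (finishes day 11), data cleaning can start at day 11 and finishes at day 23.
Figure drafting needs all of data cleaning (finishes day 23); analysis (finishes day 15, plus 1-day gap → day 16). That puts its earliest start at day 23; it finishes at 23 + 4 = day 27.
After figure drafting (finishes day 27), revision can start at day 27 and finishes at day 28.
Writing cannot begin until figure drafting (finishes day 27). It runs from day 27 to 27 + 3 = day 30.
Internal review cannot start until writing (finishes day 30, plus 3-day gap → day 33); data cleaning (finishes day 23). The controlling bound is day 33, so internal review finishes at 33 + 4 = day 37.
All tasks are finished once the last one completes. Finish times: Data collection at 11, Data cleaning at 23, Analysis at 15, Figure drafting at 27, Writing at 30, Internal review at 37, Revision at 28. The latest is day 37.

37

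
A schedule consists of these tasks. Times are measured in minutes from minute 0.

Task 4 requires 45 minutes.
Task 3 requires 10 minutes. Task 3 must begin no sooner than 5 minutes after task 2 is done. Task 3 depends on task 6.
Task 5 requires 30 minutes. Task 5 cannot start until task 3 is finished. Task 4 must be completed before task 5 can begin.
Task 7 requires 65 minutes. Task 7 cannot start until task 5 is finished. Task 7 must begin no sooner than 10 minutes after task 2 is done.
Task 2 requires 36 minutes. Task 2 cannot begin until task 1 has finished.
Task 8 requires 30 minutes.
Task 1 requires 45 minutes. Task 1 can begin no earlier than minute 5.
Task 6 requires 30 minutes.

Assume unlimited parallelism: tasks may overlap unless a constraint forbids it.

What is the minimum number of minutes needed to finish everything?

196

Nothing blocks task 8, so it runs from minute 0 to minute 30.
Task 6 can start immediately at minute 0; it finishes at minute 30.
Nothing blocks task 4, so it runs from minute 0 to minute 45.
Task 1 cannot begin until its own release at minute 5. It runs from minute 5 to 5 + 45 = minute 50.
Task 2 cannot begin until task 1 (finishes minute 50). It runs from minute 50 to 50 + 36 = minute 86.
Task 3 has to wait for task 2 (finishes minute 86, plus 5-minute gap → minute 91); task 6 (finishes minute 30). The latest of these is minute 91, so task 3 runs minute 91 to 91 + 10 = minute 101.
Task 5 has to wait for task 3 (finishes minute 101); task 4 (finishes minute 45). The latest of these is minute 101, so task 5 runs minute 101 to 101 + 30 = minute 131.
For task 7: task 5 (finishes minute 131); task 2 (finishes minute 86, plus 10-minute gap → minute 96). Taking the maximum gives a start of minute 131, and it finishes at 131 + 65 = minute 196.
All tasks are finished once the last one completes. Finish times: Task 1 at 50, Task 2 at 86, Task 3 at 101, Task 4 at 45, Task 5 at 131, Task 6 at 30, Task 7 at 196, Task 8 at 30. The latest is minute 196.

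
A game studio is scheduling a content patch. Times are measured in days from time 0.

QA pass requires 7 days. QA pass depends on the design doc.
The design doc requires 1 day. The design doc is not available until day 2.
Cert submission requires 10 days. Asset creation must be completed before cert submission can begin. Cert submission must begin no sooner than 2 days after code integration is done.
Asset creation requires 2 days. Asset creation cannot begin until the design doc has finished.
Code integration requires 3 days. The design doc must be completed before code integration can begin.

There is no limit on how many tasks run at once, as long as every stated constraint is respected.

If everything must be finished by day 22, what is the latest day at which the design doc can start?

6

Cert submission must finish by day 22; it takes 10 days, so it must start by 22 − 10 = day 12.
Asset creation must finish before cert submission (must start by day 12). With a 2-day duration, asset creation must start by 12 − 2 = day 10.
Code integration has to be done before cert submission (must start by day 12, minus 2-day gap → day 10). That means finishing by day 10, i.e. starting by 10 − 3 = day 7.
QA pass has no dependents, so it just needs to finish by day 22. Starting by 22 − 7 = day 15 achieves that.
The design doc has several dependents: asset creation (must start by day 10); code integration (must start by day 7); QA pass (must start by day 15). The earliest of those limits is day 7, so the design doc must start by 7 − 1 = day 6.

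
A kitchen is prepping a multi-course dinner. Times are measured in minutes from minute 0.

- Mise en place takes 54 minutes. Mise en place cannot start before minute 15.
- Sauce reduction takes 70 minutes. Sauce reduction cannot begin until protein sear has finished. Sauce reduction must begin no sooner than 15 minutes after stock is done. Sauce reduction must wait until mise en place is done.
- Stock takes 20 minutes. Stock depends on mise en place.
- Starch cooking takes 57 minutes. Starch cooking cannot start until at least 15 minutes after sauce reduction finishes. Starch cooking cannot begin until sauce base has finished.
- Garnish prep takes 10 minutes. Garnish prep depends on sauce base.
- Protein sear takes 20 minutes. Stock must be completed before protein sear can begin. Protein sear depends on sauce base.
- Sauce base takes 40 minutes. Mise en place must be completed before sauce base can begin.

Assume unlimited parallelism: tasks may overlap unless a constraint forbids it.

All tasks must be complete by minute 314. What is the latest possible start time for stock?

Starch cooking must finish by minute 314; it takes 57 minutes, so it must start by 314 − 57 = minute 257.
Sauce reduction must finish before starch cooking (must start by minute 257, minus 15-minute gap → minute 242). With a 70-minute duration, sauce reduction must start by 242 − 70 = minute 172.
Protein sear feeds into sauce reduction (must start by minute 172); so protein sear must finish by minute 172 and therefore start by minute 152.
For stock: protein sear (must start by minute 152); sauce reduction (must start by minute 172, minus 15-minute gap → minute 157). The most restrictive is minute 152; with a 20-minute duration, stock must start by minute 132.

132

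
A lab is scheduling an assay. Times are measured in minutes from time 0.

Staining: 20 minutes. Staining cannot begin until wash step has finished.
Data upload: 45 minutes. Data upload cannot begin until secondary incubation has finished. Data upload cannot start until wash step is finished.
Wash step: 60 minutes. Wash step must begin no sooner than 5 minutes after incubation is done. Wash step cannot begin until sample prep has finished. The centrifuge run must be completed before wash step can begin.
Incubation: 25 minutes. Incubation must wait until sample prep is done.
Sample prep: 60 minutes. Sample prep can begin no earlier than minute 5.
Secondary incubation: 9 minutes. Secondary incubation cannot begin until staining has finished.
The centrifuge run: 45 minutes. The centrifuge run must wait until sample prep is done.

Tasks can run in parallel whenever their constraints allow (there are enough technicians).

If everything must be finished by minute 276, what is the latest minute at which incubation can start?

Nothing follows data upload; the deadline of minute 276 is its only limit. It must start by 276 − 45 = minute 231.
Secondary incubation feeds into data upload (must start by minute 231); so secondary incubation must finish by minute 231 and therefore start by minute 222.
Staining must finish before secondary incubation (must start by minute 222). With a 20-minute duration, staining must start by 222 − 20 = minute 202.
For wash step: staining (must start by minute 202); data upload (must start by minute 231). The most restrictive is minute 202; with a 60-minute duration, wash step must start by minute 142.
Incubation feeds into wash step (must start by minute 142, minus 5-minute gap → minute 137); so incubation must finish by minute 137 and therefore start by minute 112.

112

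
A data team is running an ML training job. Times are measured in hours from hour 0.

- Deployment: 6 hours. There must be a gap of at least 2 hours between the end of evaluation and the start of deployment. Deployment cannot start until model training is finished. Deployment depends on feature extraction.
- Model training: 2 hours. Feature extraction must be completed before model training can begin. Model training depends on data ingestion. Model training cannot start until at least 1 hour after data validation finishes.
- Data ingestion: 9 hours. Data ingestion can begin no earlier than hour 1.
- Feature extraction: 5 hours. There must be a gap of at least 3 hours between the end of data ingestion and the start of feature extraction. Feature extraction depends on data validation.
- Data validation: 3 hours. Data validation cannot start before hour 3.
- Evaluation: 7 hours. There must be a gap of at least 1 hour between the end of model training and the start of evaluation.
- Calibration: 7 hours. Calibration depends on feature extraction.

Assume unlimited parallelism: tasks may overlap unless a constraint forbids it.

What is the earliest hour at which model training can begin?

After its own release at hour 3, data validation can start at hour 3 and finishes at hour 6.
Data ingestion waits on its own release at hour 1, so it starts at hour 1 and finishes at 1 + 9 = hour 10.
For feature extraction: data ingestion (finishes hour 10, plus 3-hour gap → hour 13); data validation (finishes hour 6). Taking the maximum gives a start of hour 13, and it finishes at 13 + 5 = hour 18.
Model training waits on feature extraction (finishes hour 18); data ingestion (finishes hour 10); data validation (finishes hour 6, plus 1-hour gap → hour 7). The latest of these is hour 18, which is the earliest model training can start.

18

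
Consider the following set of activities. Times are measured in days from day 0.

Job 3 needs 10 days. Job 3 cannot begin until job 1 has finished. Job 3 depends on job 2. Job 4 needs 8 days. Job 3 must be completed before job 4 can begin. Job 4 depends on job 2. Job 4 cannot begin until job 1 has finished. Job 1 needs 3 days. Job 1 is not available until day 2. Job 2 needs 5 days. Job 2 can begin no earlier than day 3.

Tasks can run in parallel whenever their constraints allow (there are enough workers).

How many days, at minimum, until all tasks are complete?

26

Job 2 cannot begin until its own release at day 3. It runs from day 3 to 3 + 5 = day 8.
Job 1 waits on its own release at day 2, so it starts at day 2 and finishes at 2 + 3 = day 5.
Job 3 has to wait for job 1 (finishes day 5); job 2 (finishes day 8). The latest of these is day 8, so job 3 runs day 8 to 8 + 10 = day 18.
Job 4 has to wait for job 3 (finishes day 18); job 2 (finishes day 8); job 1 (finishes day 5). The latest of these is day 18, so job 4 runs day 18 to 18 + 8 = day 26.
All tasks are finished once the last one completes. Finish times: Job 1 at 5, Job 2 at 8, Job 3 at 18, Job 4 at 26. The latest is day 26.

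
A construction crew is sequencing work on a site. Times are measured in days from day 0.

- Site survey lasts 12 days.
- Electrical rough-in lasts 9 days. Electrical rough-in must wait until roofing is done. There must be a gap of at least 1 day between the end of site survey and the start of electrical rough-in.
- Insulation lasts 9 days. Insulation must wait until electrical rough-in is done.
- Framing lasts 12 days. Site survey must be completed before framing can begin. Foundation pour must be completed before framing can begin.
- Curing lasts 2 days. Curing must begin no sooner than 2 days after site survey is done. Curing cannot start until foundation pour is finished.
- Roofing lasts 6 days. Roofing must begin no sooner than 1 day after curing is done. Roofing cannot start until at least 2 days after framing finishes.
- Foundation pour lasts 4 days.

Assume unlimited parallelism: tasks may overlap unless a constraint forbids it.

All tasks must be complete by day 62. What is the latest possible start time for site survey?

Nothing follows insulation; the deadline of day 62 is its only limit. It must start by 62 − 9 = day 53.
Electrical rough-in must finish before insulation (must start by day 53). With a 9-day duration, electrical rough-in must start by 53 − 9 = day 44.
Roofing must finish before electrical rough-in (must start by day 44). With a 6-day duration, roofing must start by 44 − 6 = day 38.
Since roofing (must start by day 38, minus 1-day gap → day 37) depends on it, curing must finish by day 37. Backing off its 2-day duration gives a latest start of day 35.
Framing has to be done before roofing (must start by day 38, minus 2-day gap → day 36). That means finishing by day 36, i.e. starting by 36 − 12 = day 24.
Site survey must finish in time for curing (must start by day 35, minus 2-day gap → day 33); framing (must start by day 24); electrical rough-in (must start by day 44, minus 1-day gap → day 43). The tightest is day 24, so site survey must start by 24 − 12 = day 12.

12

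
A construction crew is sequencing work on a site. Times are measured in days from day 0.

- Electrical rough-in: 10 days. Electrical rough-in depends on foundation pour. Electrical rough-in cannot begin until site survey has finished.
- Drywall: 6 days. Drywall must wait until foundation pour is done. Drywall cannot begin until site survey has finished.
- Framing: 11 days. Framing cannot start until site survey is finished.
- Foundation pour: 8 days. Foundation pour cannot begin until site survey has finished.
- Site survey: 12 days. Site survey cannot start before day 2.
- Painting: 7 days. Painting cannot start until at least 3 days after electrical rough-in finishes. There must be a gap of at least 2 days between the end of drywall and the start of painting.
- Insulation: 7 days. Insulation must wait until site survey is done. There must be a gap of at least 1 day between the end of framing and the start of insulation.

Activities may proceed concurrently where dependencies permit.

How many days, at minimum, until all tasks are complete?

After its own release at day 2, site survey can start at day 2 and finishes at day 14.
After site survey (finishes day 14), framing can start at day 14 and finishes at day 25.
Insulation cannot start until site survey (finishes day 14); framing (finishes day 25, plus 1-day gap → day 26). The controlling bound is day 26, so insulation finishes at 26 + 7 = day 33.
Foundation pour waits on site survey (finishes day 14), so it starts at day 14 and finishes at 14 + 8 = day 22.
Drywall cannot start until foundation pour (finishes day 22); site survey (finishes day 14). The controlling bound is day 22, so drywall finishes at 22 + 6 = day 28.
Electrical rough-in has to wait for foundation pour (finishes day 22); site survey (finishes day 14). The latest of these is day 22, so electrical rough-in runs day 22 to 22 + 10 = day 32.
For painting: electrical rough-in (finishes day 32, plus 3-day gap → day 35); drywall (finishes day 28, plus 2-day gap → day 30). Taking the maximum gives a start of day 35, and it finishes at 35 + 7 = day 42.
All tasks are finished once the last one completes. Finish times: Site survey at 14, Foundation pour at 22, Framing at 25, Electrical rough-in at 32, Insulation at 33, Drywall at 28, Painting at 42. The latest is day 42.

42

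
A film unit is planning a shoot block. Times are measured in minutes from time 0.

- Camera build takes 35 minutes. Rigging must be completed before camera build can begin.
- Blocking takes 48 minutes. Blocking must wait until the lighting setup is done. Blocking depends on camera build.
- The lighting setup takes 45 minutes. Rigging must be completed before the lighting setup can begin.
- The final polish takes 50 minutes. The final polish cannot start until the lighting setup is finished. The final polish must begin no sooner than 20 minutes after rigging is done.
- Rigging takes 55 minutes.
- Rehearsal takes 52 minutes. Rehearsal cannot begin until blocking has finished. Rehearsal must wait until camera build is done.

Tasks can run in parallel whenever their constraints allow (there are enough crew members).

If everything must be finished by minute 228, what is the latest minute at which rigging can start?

To finish by minute 228, rehearsal (duration 52) must start no later than minute 176.
Blocking has to be done before rehearsal (must start by minute 176). That means finishing by minute 176, i.e. starting by 176 − 48 = minute 128.
The final polish has no dependents, so it just needs to finish by minute 228. Starting by 228 − 50 = minute 178 achieves that.
The lighting setup must finish in time for blocking (must start by minute 128); the final polish (must start by minute 178). The tightest is minute 128, so the lighting setup must start by 128 − 45 = minute 83.
For camera build: blocking (must start by minute 128); rehearsal (must start by minute 176). The most restrictive is minute 128; with a 35-minute duration, camera build must start by minute 93.
For rigging: the lighting setup (must start by minute 83); camera build (must start by minute 93); the final polish (must start by minute 178, minus 20-minute gap → minute 158). The most restrictive is minute 83; with a 55-minute duration, rigging must start by minute 28.

28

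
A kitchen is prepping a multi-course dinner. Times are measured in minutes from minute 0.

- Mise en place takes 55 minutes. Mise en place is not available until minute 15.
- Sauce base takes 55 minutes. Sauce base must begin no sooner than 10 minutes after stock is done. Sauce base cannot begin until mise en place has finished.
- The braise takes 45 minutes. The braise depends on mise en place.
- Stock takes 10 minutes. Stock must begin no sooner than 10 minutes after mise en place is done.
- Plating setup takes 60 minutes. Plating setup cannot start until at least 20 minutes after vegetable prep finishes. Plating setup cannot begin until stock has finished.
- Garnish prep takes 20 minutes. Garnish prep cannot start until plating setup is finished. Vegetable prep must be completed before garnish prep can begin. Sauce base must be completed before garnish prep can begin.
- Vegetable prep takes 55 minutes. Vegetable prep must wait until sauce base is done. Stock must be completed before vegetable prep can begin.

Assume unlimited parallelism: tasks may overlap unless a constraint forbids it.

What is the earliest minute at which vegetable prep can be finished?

210

Mise en place waits on its own release at minute 15, so it starts at minute 15 and finishes at 15 + 55 = minute 70.
Stock waits on mise en place (finishes minute 70, plus 10-minute gap → minute 80), so it starts at minute 80 and finishes at 80 + 10 = minute 90.
Sauce base needs all of stock (finishes minute 90, plus 10-minute gap → minute 100); mise en place (finishes minute 70). That puts its earliest start at minute 100; it finishes at 100 + 55 = minute 155.
Vegetable prep needs all of sauce base (finishes minute 155); stock (finishes minute 90). That puts its earliest start at minute 155; it finishes at 155 + 55 = minute 210.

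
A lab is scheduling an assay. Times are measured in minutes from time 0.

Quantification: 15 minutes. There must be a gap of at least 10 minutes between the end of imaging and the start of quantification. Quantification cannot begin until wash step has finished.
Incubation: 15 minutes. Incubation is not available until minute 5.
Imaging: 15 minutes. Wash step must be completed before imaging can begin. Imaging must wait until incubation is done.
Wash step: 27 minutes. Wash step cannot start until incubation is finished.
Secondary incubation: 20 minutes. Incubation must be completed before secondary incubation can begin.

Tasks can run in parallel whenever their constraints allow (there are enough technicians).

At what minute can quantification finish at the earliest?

87

Incubation cannot begin until its own release at minute 5. It runs from minute 5 to 5 + 15 = minute 20.
After incubation (finishes minute 20), wash step can start at minute 20 and finishes at minute 47.
Imaging cannot start until wash step (finishes minute 47); incubation (finishes minute 20). The controlling bound is minute 47, so imaging finishes at 47 + 15 = minute 62.
Quantification has to wait for imaging (finishes minute 62, plus 10-minute gap → minute 72); wash step (finishes minute 47). The latest of these is minute 72, so quantification runs minute 72 to 72 + 15 = minute 87.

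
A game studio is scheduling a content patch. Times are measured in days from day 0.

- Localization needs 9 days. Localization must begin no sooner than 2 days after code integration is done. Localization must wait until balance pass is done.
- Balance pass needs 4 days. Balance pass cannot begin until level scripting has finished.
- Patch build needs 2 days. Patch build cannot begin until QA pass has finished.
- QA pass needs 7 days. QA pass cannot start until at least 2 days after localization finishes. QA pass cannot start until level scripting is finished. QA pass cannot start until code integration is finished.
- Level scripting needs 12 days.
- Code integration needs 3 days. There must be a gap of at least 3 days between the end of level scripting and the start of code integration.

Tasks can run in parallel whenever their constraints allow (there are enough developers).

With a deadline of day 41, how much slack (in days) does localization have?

1

Nothing blocks level scripting, so it runs from day 0 to day 12.
After level scripting (finishes day 12), balance pass can start at day 12 and finishes at day 16.
Code integration cannot begin until level scripting (finishes day 12, plus 3-day gap → day 15). It runs from day 15 to 15 + 3 = day 18.
Localization cannot start until code integration (finishes day 18, plus 2-day gap → day 20); balance pass (finishes day 16). The controlling bound is day 20, so localization finishes at 20 + 9 = day 29.

Working backward from the deadline:
To finish by day 41, patch build (duration 2) must start no later than day 39.
QA pass must finish before patch build (must start by day 39). With a 7-day duration, QA pass must start by 39 − 7 = day 32.
Localization feeds into QA pass (must start by day 32, minus 2-day gap → day 30); so localization must finish by day 30 and therefore start by day 21.
So localization can start as early as day 20 and as late as day 21, giving 21 − 20 = 1 day of slack.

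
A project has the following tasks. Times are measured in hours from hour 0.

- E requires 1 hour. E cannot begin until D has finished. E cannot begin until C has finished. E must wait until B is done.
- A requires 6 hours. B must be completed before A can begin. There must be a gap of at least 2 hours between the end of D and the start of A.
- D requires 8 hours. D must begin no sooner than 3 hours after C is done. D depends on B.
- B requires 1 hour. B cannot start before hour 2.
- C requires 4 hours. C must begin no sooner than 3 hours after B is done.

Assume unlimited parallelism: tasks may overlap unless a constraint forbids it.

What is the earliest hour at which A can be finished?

29

After its own release at hour 2, B can start at hour 2 and finishes at hour 3.
C cannot begin until B (finishes hour 3, plus 3-hour gap → hour 6). It runs from hour 6 to 6 + 4 = hour 10.
For D: C (finishes hour 10, plus 3-hour gap → hour 13); B (finishes hour 3). Taking the maximum gives a start of hour 13, and it finishes at 13 + 8 = hour 21.
For A: B (finishes hour 3); D (finishes hour 21, plus 2-hour gap → hour 23). Taking the maximum gives a start of hour 23, and it finishes at 23 + 6 = hour 29.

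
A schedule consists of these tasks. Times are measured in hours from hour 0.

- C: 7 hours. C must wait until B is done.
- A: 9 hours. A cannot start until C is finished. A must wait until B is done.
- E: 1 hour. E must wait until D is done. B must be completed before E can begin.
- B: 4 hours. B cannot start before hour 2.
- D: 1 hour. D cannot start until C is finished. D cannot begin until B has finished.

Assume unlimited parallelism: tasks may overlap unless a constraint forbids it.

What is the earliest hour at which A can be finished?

22

B waits on its own release at hour 2, so it starts at hour 2 and finishes at 2 + 4 = hour 6.
After B (finishes hour 6), C can start at hour 6 and finishes at hour 13.
A cannot start until C (finishes hour 13); B (finishes hour 6). The controlling bound is hour 13, so A finishes at 13 + 9 = hour 22.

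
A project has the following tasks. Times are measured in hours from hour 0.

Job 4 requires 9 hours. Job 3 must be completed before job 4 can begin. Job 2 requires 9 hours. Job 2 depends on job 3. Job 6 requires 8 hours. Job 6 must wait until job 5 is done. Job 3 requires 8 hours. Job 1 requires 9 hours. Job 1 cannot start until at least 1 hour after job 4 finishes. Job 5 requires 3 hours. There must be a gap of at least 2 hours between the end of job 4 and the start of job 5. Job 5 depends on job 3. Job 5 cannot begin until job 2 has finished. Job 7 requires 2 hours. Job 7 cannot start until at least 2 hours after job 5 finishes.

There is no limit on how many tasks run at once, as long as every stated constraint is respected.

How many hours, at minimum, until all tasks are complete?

Nothing blocks job 3, so it runs from hour 0 to hour 8.
Job 4 waits on job 3 (finishes hour 8), so it starts at hour 8 and finishes at 8 + 9 = hour 17.
After job 4 (finishes hour 17, plus 1-hour gap → hour 18), job 1 can start at hour 18 and finishes at hour 27.
After job 3 (finishes hour 8), job 2 can start at hour 8 and finishes at hour 17.
Job 5 cannot start until job 4 (finishes hour 17, plus 2-hour gap → hour 19); job 3 (finishes hour 8); job 2 (finishes hour 17). The controlling bound is hour 19, so job 5 finishes at 19 + 3 = hour 22.
Job 7 cannot begin until job 5 (finishes hour 22, plus 2-hour gap → hour 24). It runs from hour 24 to 24 + 2 = hour 26.
After job 5 (finishes hour 22), job 6 can start at hour 22 and finishes at hour 30.
All tasks are finished once the last one completes. Finish times: Job 1 at 27, Job 2 at 17, Job 3 at 8, Job 4 at 17, Job 5 at 22, Job 6 at 30, Job 7 at 26. The latest is hour 30.

30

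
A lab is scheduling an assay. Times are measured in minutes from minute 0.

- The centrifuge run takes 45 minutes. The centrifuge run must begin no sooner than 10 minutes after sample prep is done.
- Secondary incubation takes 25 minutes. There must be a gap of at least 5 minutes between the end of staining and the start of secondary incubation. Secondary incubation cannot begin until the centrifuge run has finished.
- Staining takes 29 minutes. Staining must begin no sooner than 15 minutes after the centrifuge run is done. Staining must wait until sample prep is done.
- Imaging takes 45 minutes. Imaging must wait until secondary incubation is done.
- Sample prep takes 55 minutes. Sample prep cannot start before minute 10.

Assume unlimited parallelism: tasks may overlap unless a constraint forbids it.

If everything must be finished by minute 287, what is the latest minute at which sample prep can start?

Imaging must finish by minute 287; it takes 45 minutes, so it must start by 287 − 45 = minute 242.
Since imaging (must start by minute 242) depends on it, secondary incubation must finish by minute 242. Backing off its 25-minute duration gives a latest start of minute 217.
Staining feeds into secondary incubation (must start by minute 217, minus 5-minute gap → minute 212); so staining must finish by minute 212 and therefore start by minute 183.
For the centrifuge run: staining (must start by minute 183, minus 15-minute gap → minute 168); secondary incubation (must start by minute 217). The most restrictive is minute 168; with a 45-minute duration, the centrifuge run must start by minute 123.
For sample prep: the centrifuge run (must start by minute 123, minus 10-minute gap → minute 113); staining (must start by minute 183). The most restrictive is minute 113; with a 55-minute duration, sample prep must start by minute 58.

58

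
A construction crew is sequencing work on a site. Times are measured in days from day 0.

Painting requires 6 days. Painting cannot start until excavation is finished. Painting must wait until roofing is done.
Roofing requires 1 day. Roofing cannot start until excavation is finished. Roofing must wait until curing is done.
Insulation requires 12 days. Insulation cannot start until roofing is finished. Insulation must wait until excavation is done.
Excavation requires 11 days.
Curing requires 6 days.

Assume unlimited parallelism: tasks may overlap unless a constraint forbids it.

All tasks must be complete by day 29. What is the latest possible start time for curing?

10

Insulation has no dependents, so it just needs to finish by day 29. Starting by 29 − 12 = day 17 achieves that.
Nothing follows painting; the deadline of day 29 is its only limit. It must start by 29 − 6 = day 23.
Roofing feeds insulation (must start by day 17); painting (must start by day 23). Taking the minimum, roofing must finish by day 17 and start by 17 − 1 = day 16.
Curing feeds into roofing (must start by day 16); so curing must finish by day 16 and therefore start by day 10.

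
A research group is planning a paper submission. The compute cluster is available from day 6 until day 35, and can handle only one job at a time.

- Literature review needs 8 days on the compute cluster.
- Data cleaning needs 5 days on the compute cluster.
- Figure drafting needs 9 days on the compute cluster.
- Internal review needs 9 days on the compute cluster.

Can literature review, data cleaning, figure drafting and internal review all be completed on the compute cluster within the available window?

No

The compute cluster window is 35 − 6 = 29 days.
Running back to back, the jobs need 8 + 5 + 9 + 9 = 31 days on the compute cluster.
Since 31 > 29, they cannot all fit.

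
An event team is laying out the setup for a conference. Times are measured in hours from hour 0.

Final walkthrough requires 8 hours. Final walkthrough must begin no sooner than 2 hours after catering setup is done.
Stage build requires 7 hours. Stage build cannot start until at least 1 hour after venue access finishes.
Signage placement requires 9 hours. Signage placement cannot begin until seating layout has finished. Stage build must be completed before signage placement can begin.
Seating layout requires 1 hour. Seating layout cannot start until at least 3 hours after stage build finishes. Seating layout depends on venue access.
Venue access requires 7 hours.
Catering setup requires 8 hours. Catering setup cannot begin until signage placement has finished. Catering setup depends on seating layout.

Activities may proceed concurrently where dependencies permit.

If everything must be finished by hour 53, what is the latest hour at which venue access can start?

Final walkthrough must finish by hour 53; it takes 8 hours, so it must start by 53 − 8 = hour 45.
Since final walkthrough (must start by hour 45, minus 2-hour gap → hour 43) depends on it, catering setup must finish by hour 43. Backing off its 8-hour duration gives a latest start of hour 35.
Since catering setup (must start by hour 35) depends on it, signage placement must finish by hour 35. Backing off its 9-hour duration gives a latest start of hour 26.
Seating layout must finish in time for signage placement (must start by hour 26); catering setup (must start by hour 35). The tightest is hour 26, so seating layout must start by 26 − 1 = hour 25.
Stage build feeds seating layout (must start by hour 25, minus 3-hour gap → hour 22); signage placement (must start by hour 26). Taking the minimum, stage build must finish by hour 22 and start by 22 − 7 = hour 15.
For venue access: stage build (must start by hour 15, minus 1-hour gap → hour 14); seating layout (must start by hour 25). The most restrictive is hour 14; with a 7-hour duration, venue access must start by hour 7.

7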